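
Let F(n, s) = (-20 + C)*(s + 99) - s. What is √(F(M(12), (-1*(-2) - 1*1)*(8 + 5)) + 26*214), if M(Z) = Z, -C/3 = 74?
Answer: I*√21553 ≈ 146.81*I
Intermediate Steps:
C = -222 (C = -3*74 = -222)
F(n, s) = -23958 - 243*s (F(n, s) = (-20 - 222)*(s + 99) - s = -242*(99 + s) - s = (-23958 - 242*s) - s = -23958 - 243*s)
√(F(M(12), (-1*(-2) - 1*1)*(8 + 5)) + 26*214) = √((-23958 - 243*(-1*(-2) - 1*1)*(8 + 5)) + 26*214) = √((-23958 - 243*(2 - 1)*13) + 5564) = √((-23958 - 243*13) + 5564) = √((-23958 - 3159) + 5564) = √(-27117 + 5564) = √(-21553) = I*√21553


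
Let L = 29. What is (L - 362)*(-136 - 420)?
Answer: 185148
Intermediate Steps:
(L - 362)*(-136 - 420) = (29 - 362)*(-136 - 420) = -333*(-556) = 185148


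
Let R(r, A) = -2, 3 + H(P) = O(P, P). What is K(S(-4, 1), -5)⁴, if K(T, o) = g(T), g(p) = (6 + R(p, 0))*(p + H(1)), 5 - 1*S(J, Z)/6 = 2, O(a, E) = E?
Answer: 16777216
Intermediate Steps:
H(P) = -3 + P
S(J, Z) = 18 (S(J, Z) = 30 - 6*2 = 30 - 12 = 18)
g(p) = -8 + 4*p (g(p) = (6 - 2)*(p + (-3 + 1)) = 4*(p - 2) = 4*(-2 + p) = -8 + 4*p)
K(T, o) = -8 + 4*T
K(S(-4, 1), -5)⁴ = (-8 + 4*18)⁴ = (-8 + 72)⁴ = 64⁴ = 16777216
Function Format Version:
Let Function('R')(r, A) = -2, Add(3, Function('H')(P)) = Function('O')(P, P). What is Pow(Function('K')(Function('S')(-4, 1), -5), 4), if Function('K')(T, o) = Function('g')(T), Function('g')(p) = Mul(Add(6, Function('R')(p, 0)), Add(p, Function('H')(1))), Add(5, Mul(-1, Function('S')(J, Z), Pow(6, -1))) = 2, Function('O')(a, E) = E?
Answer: 16777216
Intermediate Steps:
Function('H')(P) = Add(-3, P)
Function('S')(J, Z) = 18 (Function('S')(J, Z) = Add(30, Mul(-6, 2)) = Add(30, -12) = 18)
Function('g')(p) = Add(-8, Mul(4, p)) (Function('g')(p) = Mul(Add(6, -2), Add(p, Add(-3, 1))) = Mul(4, Add(p, -2)) = Mul(4, Add(-2, p)) = Add(-8, Mul(4, p)))
Function('K')(T, o) = Add(-8, Mul(4, T))
Pow(Function('K')(Function('S')(-4, 1), -5), 4) = Pow(Add(-8, Mul(4, 18)), 4) = Pow(Add(-8, 72), 4) = Pow(64, 4) = 16777216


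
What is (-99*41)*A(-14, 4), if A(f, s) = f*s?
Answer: 227304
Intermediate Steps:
(-99*41)*A(-14, 4) = (-99*41)*(-14*4) = -4059*(-56) = 227304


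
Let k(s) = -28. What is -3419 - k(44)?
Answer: -3391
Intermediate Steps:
-3419 - k(44) = -3419 - 1*(-28) = -3419 + 28 = -3391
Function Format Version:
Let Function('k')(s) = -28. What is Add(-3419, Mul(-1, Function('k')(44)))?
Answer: -3391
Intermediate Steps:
Add(-3419, Mul(-1, Function('k')(44))) = Add(-3419, Mul(-1, -28)) = Add(-3419, 28) = -3391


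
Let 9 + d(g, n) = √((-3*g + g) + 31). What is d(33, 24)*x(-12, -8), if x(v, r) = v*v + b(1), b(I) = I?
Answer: -1305 + 145*I*√35 ≈ -1305.0 + 857.83*I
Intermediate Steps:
d(g, n) = -9 + √(31 - 2*g) (d(g, n) = -9 + √((-3*g + g) + 31) = -9 + √(-2*g + 31) = -9 + √(31 - 2*g))
x(v, r) = 1 + v² (x(v, r) = v*v + 1 = v² + 1 = 1 + v²)
d(33, 24)*x(-12, -8) = (-9 + √(31 - 2*33))*(1 + (-12)²) = (-9 + √(31 - 66))*(1 + 144) = (-9 + √(-35))*145 = (-9 + I*√35)*145 = -1305 + 145*I*√35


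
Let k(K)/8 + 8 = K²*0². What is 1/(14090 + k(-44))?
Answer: 1/14026 ≈ 7.1296e-5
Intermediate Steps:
k(K) = -64 (k(K) = -64 + 8*(K²*0²) = -64 + 8*(K²*0) = -64 + 8*0 = -64 + 0 = -64)
1/(14090 + k(-44)) = 1/(14090 - 64) = 1/14026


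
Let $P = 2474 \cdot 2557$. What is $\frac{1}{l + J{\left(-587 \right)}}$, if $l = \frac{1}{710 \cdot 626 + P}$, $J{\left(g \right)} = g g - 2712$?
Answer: $\frac{6770478}{2314535297647} \approx 2.9252 \cdot 10^{-6}$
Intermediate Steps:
$P = 6326018$
$J{\left(g \right)} = -2712 + g^{2}$ ($J{\left(g \right)} = g^{2} - 2712 = -2712 + g^{2}$)
$l = \frac{1}{6770478}$ ($l = \frac{1}{710 \cdot 626 + 6326018} = \frac{1}{444460 + 6326018} = \frac{1}{6770478} \approx 1.477 \cdot 10^{-7}$)
$\frac{1}{l + J{\left(-587 \right)}} = \frac{1}{\frac{1}{6770478} - \left(2712 - \left(-587\right)^{2}\right)} = \frac{1}{\frac{1}{6770478} + \left(-2712 + 344569\right)} = \frac{1}{\frac{1}{6770478} + 341857} = \frac{1}{\frac{2314535297647}{6770478}} = \frac{6770478}{2314535297647}$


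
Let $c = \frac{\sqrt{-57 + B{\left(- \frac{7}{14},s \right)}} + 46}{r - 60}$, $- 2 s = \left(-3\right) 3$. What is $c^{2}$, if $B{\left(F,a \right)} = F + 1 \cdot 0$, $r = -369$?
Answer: $\frac{\left(92 + i \sqrt{230}\right)^{2}}{736164} \approx 0.011185 + 0.0037906 i$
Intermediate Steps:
$s = \frac{9}{2}$ ($s = - \frac{\left(-3\right) 3}{2} = \left(- \frac{1}{2}\right) \left(-9\right) = \frac{9}{2} \approx 4.5$)
$B{\left(F,a \right)} = F$ ($B{\left(F,a \right)} = F + 0 = F$)
$c = - \frac{46}{429} - \frac{i \sqrt{230}}{858}$ ($c = \frac{\sqrt{-57 - \frac{7}{14}} + 46}{-369 - 60} = \frac{\sqrt{-57 - \frac{1}{2}} + 46}{-429} = \left(\sqrt{-57 - \frac{1}{2}} + 46\right) \left(- \frac{1}{429}\right) = \left(\sqrt{- \frac{115}{2}} + 46\right) \left(- \frac{1}{429}\right) = \left(\frac{i \sqrt{230}}{2} + 46\right) \left(- \frac{1}{429}\right) = \left(46 + \frac{i \sqrt{230}}{2}\right) \left(- \frac{1}{429}\right) = - \frac{46}{429} - \frac{i \sqrt{230}}{858} \approx -0.10723 - 0.017676 i$)
$c^{2} = \left(- \frac{46}{429} - \frac{i \sqrt{230}}{858}\right)^{2}$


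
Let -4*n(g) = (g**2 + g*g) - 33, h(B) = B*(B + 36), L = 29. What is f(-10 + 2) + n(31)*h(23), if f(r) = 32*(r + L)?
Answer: -2560685/4 ≈ -6.4017e+5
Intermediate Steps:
f(r) = 928 + 32*r (f(r) = 32*(r + 29) = 32*(29 + r) = 928 + 32*r)
h(B) = B*(36 + B)
n(g) = 33/4 - g**2/2 (n(g) = -((g**2 + g*g) - 33)/4 = -((g**2 + g**2) - 33)/4 = -(2*g**2 - 33)/4 = -(-33 + 2*g**2)/4 = 33/4 - g**2/2)
f(-10 + 2) + n(31)*h(23) = (928 + 32*(-10 + 2)) + (33/4 - 1/2*31**2)*(23*(36 + 23)) = (928 + 32*(-8)) + (33/4 - 1/2*961)*(23*59) = (928 - 256) + (33/4 - 961/2)*1357 = 672 - 1889/4*1357 = 672 - 2563373/4 = -2560685/4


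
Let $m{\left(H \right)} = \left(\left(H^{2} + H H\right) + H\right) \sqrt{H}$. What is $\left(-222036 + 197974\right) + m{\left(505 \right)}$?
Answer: $-24062 + 510555 \sqrt{505} \approx 1.1449 \cdot 10^{7}$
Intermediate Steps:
$m{\left(H \right)} = \sqrt{H} \left(H + 2 H^{2}\right)$ ($m{\left(H \right)} = \left(\left(H^{2} + H^{2}\right) + H\right) \sqrt{H} = \left(2 H^{2} + H\right) \sqrt{H} = \left(H + 2 H^{2}\right) \sqrt{H} = \sqrt{H} \left(H + 2 H^{2}\right)$)
$\left(-222036 + 197974\right) + m{\left(505 \right)} = \left(-222036 + 197974\right) + 505^{\frac{3}{2}} \left(1 + 2 \cdot 505\right) = -24062 + 505 \sqrt{505} \left(1 + 1010\right) = -24062 + 505 \sqrt{505} \cdot 1011 = -24062 + 510555 \sqrt{505}$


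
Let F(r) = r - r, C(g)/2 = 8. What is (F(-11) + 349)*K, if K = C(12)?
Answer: 5584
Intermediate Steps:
C(g) = 16 (C(g) = 2*8 = 16)
F(r) = 0
K = 16
(F(-11) + 349)*K = (0 + 349)*16 = 349*16 = 5584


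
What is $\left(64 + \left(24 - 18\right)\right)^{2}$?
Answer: $4900$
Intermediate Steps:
$\left(64 + \left(24 - 18\right)\right)^{2} = \left(64 + 6\right)^{2} = 70^{2} = 4900$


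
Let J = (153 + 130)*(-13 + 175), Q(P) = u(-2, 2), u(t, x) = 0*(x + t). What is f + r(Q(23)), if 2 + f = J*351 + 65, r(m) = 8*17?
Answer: 16092145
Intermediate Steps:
u(t, x) = 0 (u(t, x) = 0*(t + x) = 0)
Q(P) = 0
J = 45846 (J = 283*162 = 45846)
r(m) = 136
f = 16092009 (f = -2 + (45846*351 + 65) = -2 + (16091946 + 65) = -2 + 16092011 = 16092009)
f + r(Q(23)) = 16092009 + 136 = 16092145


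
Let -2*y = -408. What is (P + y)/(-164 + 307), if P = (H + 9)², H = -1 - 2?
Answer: 240/143 ≈ 1.6783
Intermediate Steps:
y = 204 (y = -½*(-408) = 204)
H = -3
P = 36 (P = (-3 + 9)² = 6² = 36)
(P + y)/(-164 + 307) = (36 + 204)/(-164 + 307) = 240/143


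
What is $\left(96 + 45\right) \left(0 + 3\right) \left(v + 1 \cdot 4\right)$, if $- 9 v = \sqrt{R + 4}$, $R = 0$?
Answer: $1598$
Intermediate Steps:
$v = - \frac{2}{9}$ ($v = - \frac{\sqrt{0 + 4}}{9} = - \frac{\sqrt{4}}{9} = \left(- \frac{1}{9}\right) 2 = - \frac{2}{9} \approx -0.22222$)
$\left(96 + 45\right) \left(0 + 3\right) \left(v + 1 \cdot 4\right) = \left(96 + 45\right) \left(0 + 3\right) \left(- \frac{2}{9} + 1 \cdot 4\right) = 141 \cdot 3 \left(- \frac{2}{9} + 4\right) = 141 \cdot 3 \cdot \frac{34}{9} = 141 \cdot \frac{34}{3} = 1598$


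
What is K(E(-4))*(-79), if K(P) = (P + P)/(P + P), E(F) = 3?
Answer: -79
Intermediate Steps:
K(P) = 1 (K(P) = (2*P)/((2*P)) = (2*P)*(1/(2*P)) = 1)
K(E(-4))*(-79) = 1*(-79) = -79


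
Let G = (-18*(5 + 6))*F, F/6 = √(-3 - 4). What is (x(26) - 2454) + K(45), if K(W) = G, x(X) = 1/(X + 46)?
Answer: -176687/72 - 1188*I*√7 ≈ -2454.0 - 3143.2*I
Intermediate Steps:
x(X) = 1/(46 + X)
F = 6*I*√7 (F = 6*√(-3 - 4) = 6*√(-7) = 6*(I*√7) = 6*I*√7 ≈ 15.875*I)
G = -1188*I*√7 (G = (-18*(5 + 6))*(6*I*√7) = (-18*11)*(6*I*√7) = (-3*66)*(6*I*√7) = -1188*I*√7 ≈ -3143.2*I)
K(W) = -1188*I*√7
(x(26) - 2454) + K(45) = (1/(46 + 26) - 2454) - 1188*I*√7 = (1/72 - 2454) - 1188*I*√7 = -176687/72 - 1188*I*√7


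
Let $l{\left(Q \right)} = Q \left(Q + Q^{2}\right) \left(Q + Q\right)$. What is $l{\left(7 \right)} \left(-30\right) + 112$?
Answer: $-164528$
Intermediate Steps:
$l{\left(Q \right)} = 2 Q^{2} \left(Q + Q^{2}\right)$ ($l{\left(Q \right)} = Q \left(Q + Q^{2}\right) 2 Q = Q 2 Q \left(Q + Q^{2}\right) = 2 Q^{2} \left(Q + Q^{2}\right)$)
$l{\left(7 \right)} \left(-30\right) + 112 = 2 \cdot 7^{3} \left(1 + 7\right) \left(-30\right) + 112 = 2 \cdot 343 \cdot 8 \left(-30\right) + 112 = 5488 \left(-30\right) + 112 = -164640 + 112 = -164528$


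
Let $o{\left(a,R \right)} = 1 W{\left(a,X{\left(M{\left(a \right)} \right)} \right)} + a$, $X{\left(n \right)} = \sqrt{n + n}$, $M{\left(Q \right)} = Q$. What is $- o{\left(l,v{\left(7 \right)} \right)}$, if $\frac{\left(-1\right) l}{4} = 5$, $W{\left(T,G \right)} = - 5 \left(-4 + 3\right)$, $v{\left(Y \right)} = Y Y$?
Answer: $15$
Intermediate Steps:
$v{\left(Y \right)} = Y^{2}$
$X{\left(n \right)} = \sqrt{2} \sqrt{n}$ ($X{\left(n \right)} = \sqrt{2 n} = \sqrt{2} \sqrt{n}$)
$W{\left(T,G \right)} = 5$ ($W{\left(T,G \right)} = \left(-5\right) \left(-1\right) = 5$)
$l = -20$ ($l = \left(-4\right) 5 = -20$)
$o{\left(a,R \right)} = 5 + a$ ($o{\left(a,R \right)} = 1 \cdot 5 + a = 5 + a$)
$- o{\left(l,v{\left(7 \right)} \right)} = - (5 - 20) = \left(-1\right) \left(-15\right) = 15$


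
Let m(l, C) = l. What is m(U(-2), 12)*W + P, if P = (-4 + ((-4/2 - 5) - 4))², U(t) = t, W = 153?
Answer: -81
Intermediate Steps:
P = 225 (P = (-4 + ((-4*½ - 5) - 4))² = (-4 + ((-2 - 5) - 4))² = (-4 + (-7 - 4))² = (-4 - 11)² = (-15)² = 225)
m(U(-2), 12)*W + P = -2*153 + 225 = -306 + 225 = -81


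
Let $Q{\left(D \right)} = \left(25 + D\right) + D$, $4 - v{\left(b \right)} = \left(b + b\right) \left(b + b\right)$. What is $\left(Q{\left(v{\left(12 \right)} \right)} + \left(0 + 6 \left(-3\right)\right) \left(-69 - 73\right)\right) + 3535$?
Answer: $4972$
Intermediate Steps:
$v{\left(b \right)} = 4 - 4 b^{2}$ ($v{\left(b \right)} = 4 - \left(b + b\right) \left(b + b\right) = 4 - 2 b 2 b = 4 - 4 b^{2}$)
$Q{\left(D \right)} = 25 + 2 D$
$\left(Q{\left(v{\left(12 \right)} \right)} + \left(0 + 6 \left(-3\right)\right) \left(-69 - 73\right)\right) + 3535 = \left(\left(25 + 2 \left(4 - 4 \cdot 12^{2}\right)\right) + \left(0 + 6 \left(-3\right)\right) \left(-69 - 73\right)\right) + 3535 = \left(\left(25 + 2 \left(4 - 576\right)\right) + \left(0 - 18\right) \left(-142\right)\right) + 3535 = \left(\left(25 + 2 \left(4 - 576\right)\right) - -2556\right) + 3535 = \left(\left(25 + 2 \left(-572\right)\right) + 2556\right) + 3535 = \left(\left(25 - 1144\right) + 2556\right) + 3535 = \left(-1119 + 2556\right) + 3535 = 1437 + 3535 = 4972$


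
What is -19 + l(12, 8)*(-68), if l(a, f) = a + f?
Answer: -1379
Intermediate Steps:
-19 + l(12, 8)*(-68) = -19 + (12 + 8)*(-68) = -19 + 20*(-68) = -19 - 1360 = -1379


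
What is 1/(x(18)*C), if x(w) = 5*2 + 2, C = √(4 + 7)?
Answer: √11/132 ≈ 0.025126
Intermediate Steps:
C = √11 ≈ 3.3166
x(w) = 12 (x(w) = 10 + 2 = 12)
1/(x(18)*C) = 1/(12*√11) = √11/132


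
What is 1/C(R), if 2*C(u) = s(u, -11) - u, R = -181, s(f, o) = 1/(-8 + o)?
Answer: 19/1719 ≈ 0.011053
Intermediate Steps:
C(u) = -1/38 - u/2 (C(u) = (1/(-8 - 11) - u)/2 = (1/(-19) - u)/2 = (-1/19 - u)/2 = -1/38 - u/2)
1/C(R) = 1/(-1/38 - ½*(-181)) = 1/(-1/38 + 181/2) = 1/(1719/19) = 19/1719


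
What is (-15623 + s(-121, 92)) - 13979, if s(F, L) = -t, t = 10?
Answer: -29612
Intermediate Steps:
s(F, L) = -10 (s(F, L) = -1*10 = -10)
(-15623 + s(-121, 92)) - 13979 = (-15623 - 10) - 13979 = -15633 - 13979 = -29612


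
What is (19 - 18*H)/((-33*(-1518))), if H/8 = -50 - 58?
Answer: 677/2178 ≈ 0.31084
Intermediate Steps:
H = -864 (H = 8*(-50 - 58) = 8*(-108) = -864)
(19 - 18*H)/((-33*(-1518))) = (19 - 18*(-864))/((-33*(-1518))) = (19 + 15552)/50094 = 15571*(1/50094) = 677/2178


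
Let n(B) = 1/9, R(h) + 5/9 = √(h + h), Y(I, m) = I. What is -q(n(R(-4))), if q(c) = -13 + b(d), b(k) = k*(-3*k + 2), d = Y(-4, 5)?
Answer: 69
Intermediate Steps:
d = -4
R(h) = -5/9 + √2*√h (R(h) = -5/9 + √(h + h) = -5/9 + √(2*h) = -5/9 + √2*√h)
n(B) = ⅑
b(k) = k*(2 - 3*k)
q(c) = -69 (q(c) = -13 - 4*(2 - 3*(-4)) = -13 - 4*(2 + 12) = -13 - 4*14 = -13 - 56 = -69)
-q(n(R(-4))) = -1*(-69) = 69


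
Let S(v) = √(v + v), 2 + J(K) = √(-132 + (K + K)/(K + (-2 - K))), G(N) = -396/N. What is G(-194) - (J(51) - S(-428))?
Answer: 392/97 - I*√183 + 2*I*√214 ≈ 4.0412 + 15.73*I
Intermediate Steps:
J(K) = -2 + √(-132 - K) (J(K) = -2 + √(-132 + (K + K)/(K + (-2 - K))) = -2 + √(-132 + (2*K)/(-2)) = -2 + √(-132 + (2*K)*(-½)) = -2 + √(-132 - K))
S(v) = √2*√v (S(v) = √(2*v) = √2*√v)
G(-194) - (J(51) - S(-428)) = -396/(-194) - ((-2 + √(-132 - 1*51)) - √2*√(-428)) = -396*(-1/194) - ((-2 + √(-132 - 51)) - √2*2*I*√107) = 198/97 - ((-2 + √(-183)) - 2*I*√214) = 198/97 - ((-2 + I*√183) - 2*I*√214) = 198/97 - (-2 + I*√183 - 2*I*√214) = 198/97 + (2 - I*√183 + 2*I*√214) = 392/97 - I*√183 + 2*I*√214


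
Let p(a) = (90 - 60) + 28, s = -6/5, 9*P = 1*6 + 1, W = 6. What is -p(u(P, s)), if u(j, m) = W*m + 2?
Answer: -58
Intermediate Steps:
P = 7/9 (P = (1*6 + 1)/9 = (6 + 1)/9 = (1/9)*7 = 7/9 ≈ 0.77778)
s = -6/5 (s = -6*1/5 = -6/5 ≈ -1.2000)
u(j, m) = 2 + 6*m (u(j, m) = 6*m + 2 = 2 + 6*m)
p(a) = 58 (p(a) = 30 + 28 = 58)
-p(u(P, s)) = -1*58 = -58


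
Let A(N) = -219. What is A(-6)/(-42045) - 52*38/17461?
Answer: -1390473/12879785 ≈ -0.10796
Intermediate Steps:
A(-6)/(-42045) - 52*38/17461 = -219/(-42045) - 52*38/17461 = -219*(-1/42045) - 1976*1/17461 = 73/14015 - 104/919 = -1390473/12879785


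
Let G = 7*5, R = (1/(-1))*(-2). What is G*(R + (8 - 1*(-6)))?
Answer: 560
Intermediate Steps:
R = 2 (R = (1*(-1))*(-2) = -1*(-2) = 2)
G = 35
G*(R + (8 - 1*(-6))) = 35*(2 + (8 - 1*(-6))) = 35*(2 + (8 + 6)) = 35*(2 + 14) = 35*16 = 560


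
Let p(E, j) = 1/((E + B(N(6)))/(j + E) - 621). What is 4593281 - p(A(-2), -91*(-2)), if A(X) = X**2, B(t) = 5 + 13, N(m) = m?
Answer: 265225231595/57742 ≈ 4.5933e+6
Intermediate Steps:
B(t) = 18
p(E, j) = 1/(-621 + (18 + E)/(E + j)) (p(E, j) = 1/((E + 18)/(j + E) - 621) = 1/((18 + E)/(E + j) - 621) = 1/(-621 + (18 + E)/(E + j)))
4593281 - p(A(-2), -91*(-2)) = 4593281 - (-1*(-2)**2 - (-91)*(-2))/(-18 + 620*(-2)**2 + 621*(-91*(-2))) = 4593281 - (-1*4 - 1*182)/(-18 + 620*4 + 621*182) = 4593281 - (-4 - 182)/(-18 + 2480 + 113022) = 4593281 - (-186)/115484 = 4593281 - 1*(-93/57742) = 4593281 + 93/57742 = 265225231595/57742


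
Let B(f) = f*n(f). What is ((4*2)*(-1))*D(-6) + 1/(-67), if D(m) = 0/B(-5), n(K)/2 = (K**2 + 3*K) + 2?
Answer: -1/67 ≈ -0.014925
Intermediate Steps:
n(K) = 4 + 2*K**2 + 6*K (n(K) = 2*((K**2 + 3*K) + 2) = 2*(2 + K**2 + 3*K) = 4 + 2*K**2 + 6*K)
B(f) = f*(4 + 2*f**2 + 6*f)
D(m) = 0 (D(m) = 0/((2*(-5)*(2 + (-5)**2 + 3*(-5)))) = 0/((2*(-5)*(2 + 25 - 15))) = 0/((2*(-5)*12)) = 0/(-120) = 0*(-1/120) = 0)
((4*2)*(-1))*D(-6) + 1/(-67) = ((4*2)*(-1))*0 + 1/(-67) = (8*(-1))*0 - 1/67 = -8*0 - 1/67 = 0 - 1/67 = -1/67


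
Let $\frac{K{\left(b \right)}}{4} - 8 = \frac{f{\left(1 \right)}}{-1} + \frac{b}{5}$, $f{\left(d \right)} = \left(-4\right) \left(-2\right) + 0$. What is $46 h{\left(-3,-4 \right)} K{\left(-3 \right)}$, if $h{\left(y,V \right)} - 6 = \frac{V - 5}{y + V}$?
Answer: $- \frac{28152}{35} \approx -804.34$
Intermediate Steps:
$h{\left(y,V \right)} = 6 + \frac{-5 + V}{V + y}$ ($h{\left(y,V \right)} = 6 + \frac{V - 5}{y + V} = 6 + \frac{-5 + V}{V + y}$)
$f{\left(d \right)} = 8$ ($f{\left(d \right)} = 8 + 0 = 8$)
$K{\left(b \right)} = \frac{4 b}{5}$ ($K{\left(b \right)} = 32 + 4 \left(\frac{8}{-1} + \frac{b}{5}\right) = 32 + 4 \left(8 \left(-1\right) + b \frac{1}{5}\right) = 32 + 4 \left(-8 + \frac{b}{5}\right) = 32 + \left(-32 + \frac{4 b}{5}\right) = \frac{4 b}{5}$)
$46 h{\left(-3,-4 \right)} K{\left(-3 \right)} = 46 \frac{-5 + 6 \left(-3\right) + 7 \left(-4\right)}{-4 - 3} \cdot \frac{4}{5} \left(-3\right) = 46 \frac{-5 - 18 - 28}{-7} \left(- \frac{12}{5}\right) = 46 \left(\left(- \frac{1}{7}\right) \left(-51\right)\right) \left(- \frac{12}{5}\right) = 46 \cdot \frac{51}{7} \left(- \frac{12}{5}\right) = \frac{2346}{7} \left(- \frac{12}{5}\right) = - \frac{28152}{35}$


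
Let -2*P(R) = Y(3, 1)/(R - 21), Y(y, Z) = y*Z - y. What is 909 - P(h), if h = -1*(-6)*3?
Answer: 909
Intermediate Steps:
h = 18 (h = 6*3 = 18)
Y(y, Z) = -y + Z*y (Y(y, Z) = Z*y - y = -y + Z*y)
P(R) = 0 (P(R) = -3*(-1 + 1)/(2*(R - 21)) = -3*0/(2*(-21 + R)) = -0/(2*(-21 + R)) = -1/2*0 = 0)
909 - P(h) = 909 - 1*0 = 909 + 0 = 909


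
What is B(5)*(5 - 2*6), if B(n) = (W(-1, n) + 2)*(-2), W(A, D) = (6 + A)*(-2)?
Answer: -112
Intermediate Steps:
W(A, D) = -12 - 2*A
B(n) = 16 (B(n) = ((-12 - 2*(-1)) + 2)*(-2) = ((-12 + 2) + 2)*(-2) = (-10 + 2)*(-2) = -8*(-2) = 16)
B(5)*(5 - 2*6) = 16*(5 - 2*6) = 16*(5 - 12) = 16*(-7) = -112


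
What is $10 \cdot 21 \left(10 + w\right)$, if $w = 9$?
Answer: $3990$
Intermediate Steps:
$10 \cdot 21 \left(10 + w\right) = 10 \cdot 21 \left(10 + 9\right) = 210 \cdot 19 = 3990$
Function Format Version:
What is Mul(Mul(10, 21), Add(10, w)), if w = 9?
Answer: 3990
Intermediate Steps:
Mul(Mul(10, 21), Add(10, w)) = Mul(Mul(10, 21), Add(10, 9)) = Mul(210, 19) = 3990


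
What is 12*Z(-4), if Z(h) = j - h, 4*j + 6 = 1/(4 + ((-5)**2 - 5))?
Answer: 241/8 ≈ 30.125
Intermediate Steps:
j = -143/96 (j = -3/2 + 1/(4*(4 + ((-5)**2 - 5))) = -3/2 + 1/(4*(4 + (25 - 5))) = -3/2 + 1/(4*(4 + 20)) = -3/2 + (1/4)/24 = -3/2 + (1/4)*(1/24) = -3/2 + 1/96 = -143/96 ≈ -1.4896)
Z(h) = -143/96 - h
12*Z(-4) = 12*(-143/96 - 1*(-4)) = 12*(-143/96 + 4) = 12*(241/96) = 241/8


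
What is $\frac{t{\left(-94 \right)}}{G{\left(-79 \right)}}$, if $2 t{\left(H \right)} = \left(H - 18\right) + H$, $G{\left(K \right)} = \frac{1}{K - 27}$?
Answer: $10918$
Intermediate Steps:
$G{\left(K \right)} = \frac{1}{-27 + K}$
$t{\left(H \right)} = -9 + H$ ($t{\left(H \right)} = \frac{\left(H - 18\right) + H}{2} = \frac{\left(-18 + H\right) + H}{2} = \frac{-18 + 2 H}{2} = -9 + H$)
$\frac{t{\left(-94 \right)}}{G{\left(-79 \right)}} = \frac{-9 - 94}{\frac{1}{-27 - 79}} = - \frac{103}{\frac{1}{-106}} = - \frac{103}{- \frac{1}{106}} = \left(-103\right) \left(-106\right) = 10918$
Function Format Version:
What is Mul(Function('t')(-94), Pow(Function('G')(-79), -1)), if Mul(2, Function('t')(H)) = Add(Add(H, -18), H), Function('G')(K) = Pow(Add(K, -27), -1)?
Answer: 10918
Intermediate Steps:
Function('G')(K) = Pow(Add(-27, K), -1)
Function('t')(H) = Add(-9, H) (Function('t')(H) = Mul(Rational(1, 2), Add(Add(H, -18), H)) = Mul(Rational(1, 2), Add(Add(-18, H), H)) = Mul(Rational(1, 2), Add(-18, Mul(2, H))) = Add(-9, H))
Mul(Function('t')(-94), Pow(Function('G')(-79), -1)) = Mul(Add(-9, -94), Pow(Pow(Add(-27, -79), -1), -1)) = Mul(-103, Pow(Pow(-106, -1), -1)) = Mul(-103, Pow(Rational(-1, 106), -1)) = Mul(-103, -106) = 10918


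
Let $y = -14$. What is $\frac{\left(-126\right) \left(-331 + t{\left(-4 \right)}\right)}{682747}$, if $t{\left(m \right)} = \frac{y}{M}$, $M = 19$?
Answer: $\frac{794178}{12972193} \approx 0.061222$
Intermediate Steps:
$t{\left(m \right)} = - \frac{14}{19}$
$\frac{\left(-126\right) \left(-331 + t{\left(-4 \right)}\right)}{682747} = \frac{\left(-126\right) \left(-331 - \frac{14}{19}\right)}{682747} = \left(-126\right) \left(- \frac{6303}{19}\right) \frac{1}{682747} = \frac{794178}{19} \cdot \frac{1}{682747} = \frac{794178}{12972193}$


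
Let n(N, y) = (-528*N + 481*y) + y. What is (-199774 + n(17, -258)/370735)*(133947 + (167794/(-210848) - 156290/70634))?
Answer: -1678909115784478278561747/62742844392040 ≈ -2.6759e+10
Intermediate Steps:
n(N, y) = -528*N + 482*y
(-199774 + n(17, -258)/370735)*(133947 + (167794/(-210848) - 156290/70634)) = (-199774 + (-528*17 + 482*(-258))/370735)*(133947 + (167794/(-210848) - 156290/70634)) = (-199774 + (-8976 - 124356)*(1/370735))*(133947 + (167794*(-1/210848) - 156290*1/70634)) = (-199774 - 133332*1/370735)*(133947 + (-7627/9584 - 78145/35317)) = (-199774 - 133332/370735)*(133947 - 1018304439/338478128) = -74063347222/370735*45337111506777/338478128 = -1678909115784478278561747/62742844392040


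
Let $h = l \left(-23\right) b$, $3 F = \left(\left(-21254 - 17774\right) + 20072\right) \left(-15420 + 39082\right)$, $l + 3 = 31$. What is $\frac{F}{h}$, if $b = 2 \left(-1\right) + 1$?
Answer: $- \frac{16019174}{69} \approx -2.3216 \cdot 10^{5}$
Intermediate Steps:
$b = -1$ ($b = -2 + 1 = -1$)
$l = 28$ ($l = -3 + 31 = 28$)
$F = - \frac{448536872}{3}$ ($F = \frac{\left(\left(-21254 - 17774\right) + 20072\right) \left(-15420 + 39082\right)}{3} = \frac{\left(-39028 + 20072\right) 23662}{3} = \frac{\left(-18956\right) 23662}{3} = \frac{1}{3} \left(-448536872\right) = - \frac{448536872}{3} \approx -1.4951 \cdot 10^{8}$)
$h = 644$ ($h = 28 \left(-23\right) \left(-1\right) = \left(-644\right) \left(-1\right) = 644$)
$\frac{F}{h} = - \frac{448536872}{3 \cdot 644} = \left(- \frac{448536872}{3}\right) \frac{1}{644} = - \frac{16019174}{69}$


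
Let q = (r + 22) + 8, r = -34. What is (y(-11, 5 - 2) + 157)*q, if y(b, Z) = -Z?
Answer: -616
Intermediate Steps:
q = -4 (q = (-34 + 22) + 8 = -12 + 8 = -4)
(y(-11, 5 - 2) + 157)*q = (-(5 - 2) + 157)*(-4) = (-1*3 + 157)*(-4) = (-3 + 157)*(-4) = 154*(-4) = -616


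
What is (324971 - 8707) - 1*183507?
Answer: 132757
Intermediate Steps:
(324971 - 8707) - 1*183507 = 316264 - 183507 = 132757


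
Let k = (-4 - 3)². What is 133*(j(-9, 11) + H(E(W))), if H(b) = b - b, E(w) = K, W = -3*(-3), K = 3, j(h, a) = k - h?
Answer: 7714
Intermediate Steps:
k = 49 (k = (-7)² = 49)
j(h, a) = 49 - h
W = 9
E(w) = 3
H(b) = 0
133*(j(-9, 11) + H(E(W))) = 133*((49 - 1*(-9)) + 0) = 133*((49 + 9) + 0) = 133*(58 + 0) = 133*58 = 7714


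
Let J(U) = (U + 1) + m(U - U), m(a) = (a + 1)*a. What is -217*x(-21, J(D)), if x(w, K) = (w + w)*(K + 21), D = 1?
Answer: 209622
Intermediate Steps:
m(a) = a*(1 + a) (m(a) = (1 + a)*a = a*(1 + a))
J(U) = 1 + U (J(U) = (U + 1) + (U - U)*(1 + (U - U)) = (1 + U) + 0*(1 + 0) = (1 + U) + 0*1 = (1 + U) + 0 = 1 + U)
x(w, K) = 2*w*(21 + K) (x(w, K) = (2*w)*(21 + K) = 2*w*(21 + K))
-217*x(-21, J(D)) = -434*(-21)*(21 + (1 + 1)) = -434*(-21)*(21 + 2) = -434*(-21)*23 = -217*(-966) = 209622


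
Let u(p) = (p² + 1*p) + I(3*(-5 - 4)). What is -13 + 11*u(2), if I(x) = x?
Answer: -244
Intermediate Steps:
u(p) = -27 + p + p² (u(p) = (p² + 1*p) + 3*(-5 - 4) = (p² + p) + 3*(-9) = (p + p²) - 27 = -27 + p + p²)
-13 + 11*u(2) = -13 + 11*(-27 + 2 + 2²) = -13 + 11*(-27 + 2 + 4) = -13 + 11*(-21) = -13 - 231 = -244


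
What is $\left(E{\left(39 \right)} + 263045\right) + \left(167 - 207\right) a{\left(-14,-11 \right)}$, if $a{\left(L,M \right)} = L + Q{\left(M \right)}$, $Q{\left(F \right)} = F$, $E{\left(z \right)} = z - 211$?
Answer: $263873$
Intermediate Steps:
$E{\left(z \right)} = -211 + z$
$a{\left(L,M \right)} = L + M$
$\left(E{\left(39 \right)} + 263045\right) + \left(167 - 207\right) a{\left(-14,-11 \right)} = \left(\left(-211 + 39\right) + 263045\right) + \left(167 - 207\right) \left(-14 - 11\right) = \left(-172 + 263045\right) - -1000 = 262873 + 1000 = 263873$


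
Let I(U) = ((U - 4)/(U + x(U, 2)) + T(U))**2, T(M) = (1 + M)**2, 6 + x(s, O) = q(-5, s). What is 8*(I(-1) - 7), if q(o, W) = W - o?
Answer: -304/9 ≈ -33.778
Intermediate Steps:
x(s, O) = -1 + s (x(s, O) = -6 + (s - 1*(-5)) = -6 + (s + 5) = -6 + (5 + s) = -1 + s)
I(U) = ((1 + U)**2 + (-4 + U)/(-1 + 2*U))**2 (I(U) = ((U - 4)/(U + (-1 + U)) + (1 + U)**2)**2 = ((-4 + U)/(-1 + 2*U) + (1 + U)**2)**2 = ((1 + U)**2 + (-4 + U)/(-1 + 2*U))**2)
8*(I(-1) - 7) = 8*((-4 - 1 - (1 - 1)**2 + 2*(-1)*(1 - 1)**2)**2/(-1 + 2*(-1))**2 - 7) = 8*((-4 - 1 - 1*0**2 + 2*(-1)*0**2)**2/(-1 - 2)**2 - 7) = 8*((-4 - 1 - 1*0 + 2*(-1)*0)**2/(-3)**2 - 7) = 8*((-4 - 1 + 0 + 0)**2/9 - 7) = 8*((1/9)*(-5)**2 - 7) = 8*((1/9)*25 - 7) = 8*(25/9 - 7) = 8*(-38/9) = -304/9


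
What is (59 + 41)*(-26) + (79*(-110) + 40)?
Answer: -11250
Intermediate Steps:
(59 + 41)*(-26) + (79*(-110) + 40) = 100*(-26) + (-8690 + 40) = -2600 - 8650 = -11250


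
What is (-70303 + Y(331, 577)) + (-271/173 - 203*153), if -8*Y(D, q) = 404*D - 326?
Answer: -81682515/692 ≈ -1.1804e+5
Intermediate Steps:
Y(D, q) = 163/4 - 101*D/2 (Y(D, q) = -(404*D - 326)/8 = -(-326 + 404*D)/8 = 163/4 - 101*D/2)
(-70303 + Y(331, 577)) + (-271/173 - 203*153) = (-70303 + (163/4 - 101/2*331)) + (-271/173 - 203*153) = (-70303 + (163/4 - 33431/2)) + (-271*1/173 - 31059) = (-70303 - 66699/4) + (-271/173 - 31059) = -347911/4 - 5373478/173 = -81682515/692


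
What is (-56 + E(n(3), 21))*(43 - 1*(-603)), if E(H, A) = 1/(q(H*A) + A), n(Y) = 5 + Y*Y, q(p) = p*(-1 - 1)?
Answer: -20512438/567 ≈ -36177.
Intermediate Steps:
q(p) = -2*p (q(p) = p*(-2) = -2*p)
n(Y) = 5 + Y²
E(H, A) = 1/(A - 2*A*H) (E(H, A) = 1/(-2*H*A + A) = 1/(-2*A*H + A) = 1/(A - 2*A*H))
(-56 + E(n(3), 21))*(43 - 1*(-603)) = (-56 - 1/(21*(-1 + 2*(5 + 3²))))*(43 - 1*(-603)) = (-56 - 1*1/21/(-1 + 2*(5 + 9)))*(43 + 603) = (-56 - 1*1/21/(-1 + 2*14))*646 = (-56 - 1*1/21/(-1 + 28))*646 = (-56 - 1*1/21/27)*646 = (-56 - 1*1/21*1/27)*646 = (-56 - 1/567)*646 = -31753/567*646 = -20512438/567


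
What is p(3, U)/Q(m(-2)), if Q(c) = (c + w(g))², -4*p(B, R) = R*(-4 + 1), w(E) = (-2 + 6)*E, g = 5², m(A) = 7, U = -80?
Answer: -60/11449 ≈ -0.0052406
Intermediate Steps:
g = 25
w(E) = 4*E
p(B, R) = 3*R/4 (p(B, R) = -R*(-4 + 1)/4 = -R*(-3)/4 = -(-3)*R/4 = 3*R/4)
Q(c) = (100 + c)² (Q(c) = (c + 4*25)² = (c + 100)² = (100 + c)²)
p(3, U)/Q(m(-2)) = ((¾)*(-80))/((100 + 7)²) = -60/(107²) = -60/11449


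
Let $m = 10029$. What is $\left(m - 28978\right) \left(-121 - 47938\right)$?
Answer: $910669991$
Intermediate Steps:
$\left(m - 28978\right) \left(-121 - 47938\right) = \left(10029 - 28978\right) \left(-121 - 47938\right) = \left(-18949\right) \left(-48059\right) = 910669991$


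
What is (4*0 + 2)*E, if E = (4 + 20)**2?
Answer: 1152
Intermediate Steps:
E = 576 (E = 24**2 = 576)
(4*0 + 2)*E = (4*0 + 2)*576 = (0 + 2)*576 = 2*576 = 1152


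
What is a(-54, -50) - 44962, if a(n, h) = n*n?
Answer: -42046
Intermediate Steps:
a(n, h) = n**2
a(-54, -50) - 44962 = (-54)**2 - 44962 = 2916 - 44962 = -42046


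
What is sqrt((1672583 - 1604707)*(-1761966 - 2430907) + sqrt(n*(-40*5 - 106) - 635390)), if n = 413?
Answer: sqrt(-284595447748 + 2*I*sqrt(190442)) ≈ 0.e-3 + 5.3348e+5*I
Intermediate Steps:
sqrt((1672583 - 1604707)*(-1761966 - 2430907) + sqrt(n*(-40*5 - 106) - 635390)) = sqrt((1672583 - 1604707)*(-1761966 - 2430907) + sqrt(413*(-40*5 - 106) - 635390)) = sqrt(67876*(-4192873) + sqrt(413*(-200 - 106) - 635390)) = sqrt(-284595447748 + sqrt(413*(-306) - 635390)) = sqrt(-284595447748 + sqrt(-126378 - 635390)) = sqrt(-284595447748 + sqrt(-761768)) = sqrt(-284595447748 + 2*I*sqrt(190442))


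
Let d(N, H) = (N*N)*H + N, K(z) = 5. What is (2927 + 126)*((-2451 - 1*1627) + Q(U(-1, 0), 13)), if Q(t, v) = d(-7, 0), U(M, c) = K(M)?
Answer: -12471505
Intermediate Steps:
U(M, c) = 5
d(N, H) = N + H*N² (d(N, H) = N²*H + N = H*N² + N = N + H*N²)
Q(t, v) = -7 (Q(t, v) = -7*(1 + 0*(-7)) = -7*(1 + 0) = -7*1 = -7)
(2927 + 126)*((-2451 - 1*1627) + Q(U(-1, 0), 13)) = (2927 + 126)*((-2451 - 1*1627) - 7) = 3053*((-2451 - 1627) - 7) = 3053*(-4078 - 7) = 3053*(-4085) = -12471505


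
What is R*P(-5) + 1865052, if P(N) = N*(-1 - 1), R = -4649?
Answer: 1818562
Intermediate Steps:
P(N) = -2*N (P(N) = N*(-2) = -2*N)
R*P(-5) + 1865052 = -(-9298)*(-5) + 1865052 = -4649*10 + 1865052 = -46490 + 1865052 = 1818562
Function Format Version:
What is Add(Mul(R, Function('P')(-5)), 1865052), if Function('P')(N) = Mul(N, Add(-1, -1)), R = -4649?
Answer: 1818562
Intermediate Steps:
Function('P')(N) = Mul(-2, N) (Function('P')(N) = Mul(N, -2) = Mul(-2, N))
Add(Mul(R, Function('P')(-5)), 1865052) = Add(Mul(-4649, Mul(-2, -5)), 1865052) = Add(Mul(-4649, 10), 1865052) = Add(-46490, 1865052) = 1818562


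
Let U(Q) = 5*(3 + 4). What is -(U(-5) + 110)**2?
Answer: -21025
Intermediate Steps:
U(Q) = 35 (U(Q) = 5*7 = 35)
-(U(-5) + 110)**2 = -(35 + 110)**2 = -1*145**2 = -1*21025 = -21025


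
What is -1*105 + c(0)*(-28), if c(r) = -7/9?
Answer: -749/9 ≈ -83.222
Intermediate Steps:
c(r) = -7/9 (c(r) = -7*⅑ = -7/9)
-1*105 + c(0)*(-28) = -1*105 - 7/9*(-28) = -105 + 196/9 = -749/9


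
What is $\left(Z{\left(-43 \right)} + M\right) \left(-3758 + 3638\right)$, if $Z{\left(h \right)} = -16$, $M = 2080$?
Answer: $-247680$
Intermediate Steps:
$\left(Z{\left(-43 \right)} + M\right) \left(-3758 + 3638\right) = \left(-16 + 2080\right) \left(-3758 + 3638\right) = 2064 \left(-120\right) = -247680$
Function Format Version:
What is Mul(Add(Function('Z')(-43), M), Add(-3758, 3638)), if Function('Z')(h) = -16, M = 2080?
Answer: -247680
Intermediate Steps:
Mul(Add(Function('Z')(-43), M), Add(-3758, 3638)) = Mul(Add(-16, 2080), Add(-3758, 3638)) = Mul(2064, -120) = -247680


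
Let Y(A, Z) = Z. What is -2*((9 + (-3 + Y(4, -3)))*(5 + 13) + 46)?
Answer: -200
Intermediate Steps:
-2*((9 + (-3 + Y(4, -3)))*(5 + 13) + 46) = -2*((9 + (-3 - 3))*(5 + 13) + 46) = -2*((9 - 6)*18 + 46) = -2*(3*18 + 46) = -2*(54 + 46) = -2*100 = -200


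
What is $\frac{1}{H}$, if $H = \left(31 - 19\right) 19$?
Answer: $\frac{1}{228} \approx 0.004386$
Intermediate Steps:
$H = 228$ ($H = 12 \cdot 19 = 228$)
$\frac{1}{H} = \frac{1}{228}$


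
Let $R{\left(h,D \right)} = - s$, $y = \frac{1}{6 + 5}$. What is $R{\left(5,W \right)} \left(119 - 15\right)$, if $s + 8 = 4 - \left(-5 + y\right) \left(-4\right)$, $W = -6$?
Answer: $\frac{27040}{11} \approx 2458.2$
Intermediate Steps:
$y = \frac{1}{11} \approx 0.090909$
$s = - \frac{260}{11}$ ($s = -8 + \left(4 - \left(-5 + \frac{1}{11}\right) \left(-4\right)\right) = -8 + \left(4 - \left(- \frac{54}{11}\right) \left(-4\right)\right) = -8 + \left(4 - \frac{216}{11}\right) = -8 - \frac{172}{11} = - \frac{260}{11} \approx -23.636$)
$R{\left(h,D \right)} = \frac{260}{11}$ ($R{\left(h,D \right)} = \left(-1\right) \left(- \frac{260}{11}\right) = \frac{260}{11}$)
$R{\left(5,W \right)} \left(119 - 15\right) = \frac{260 \left(119 - 15\right)}{11} = \frac{260}{11} \cdot 104 = \frac{27040}{11}$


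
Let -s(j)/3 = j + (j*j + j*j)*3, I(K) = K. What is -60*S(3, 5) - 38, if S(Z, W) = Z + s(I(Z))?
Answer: 10042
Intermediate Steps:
s(j) = -18*j² - 3*j (s(j) = -3*(j + (j*j + j*j)*3) = -3*(j + (j² + j²)*3) = -3*(j + (2*j²)*3) = -3*(j + 6*j²) = -18*j² - 3*j)
S(Z, W) = Z - 3*Z*(1 + 6*Z)
-60*S(3, 5) - 38 = -120*3*(-1 - 9*3) - 38 = -120*3*(-1 - 27) - 38 = -120*3*(-28) - 38 = -60*(-168) - 38 = 10080 - 38 = 10042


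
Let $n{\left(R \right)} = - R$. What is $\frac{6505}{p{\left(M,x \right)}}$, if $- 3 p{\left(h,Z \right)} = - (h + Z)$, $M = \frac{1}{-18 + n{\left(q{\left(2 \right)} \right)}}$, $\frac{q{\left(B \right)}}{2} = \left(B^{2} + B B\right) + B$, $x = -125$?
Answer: $- \frac{741570}{4751} \approx -156.09$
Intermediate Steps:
$q{\left(B \right)} = 2 B + 4 B^{2}$ ($q{\left(B \right)} = 2 \left(\left(B^{2} + B B\right) + B\right) = 2 \left(\left(B^{2} + B^{2}\right) + B\right) = 2 \left(2 B^{2} + B\right) = 2 \left(B + 2 B^{2}\right) = 2 B + 4 B^{2}$)
$M = - \frac{1}{38}$ ($M = \frac{1}{-18 - 2 \cdot 2 \left(1 + 2 \cdot 2\right)} = \frac{1}{-18 - 2 \cdot 2 \left(1 + 4\right)} = \frac{1}{-18 - 2 \cdot 2 \cdot 5} = \frac{1}{-18 - 20} = \frac{1}{-38} = - \frac{1}{38} \approx -0.026316$)
$p{\left(h,Z \right)} = \frac{Z}{3} + \frac{h}{3}$ ($p{\left(h,Z \right)} = - \frac{\left(-1\right) \left(h + Z\right)}{3} = - \frac{\left(-1\right) \left(Z + h\right)}{3} = - \frac{- Z - h}{3} = \frac{Z}{3} + \frac{h}{3}$)
$\frac{6505}{p{\left(M,x \right)}} = \frac{6505}{\frac{1}{3} \left(-125\right) + \frac{1}{3} \left(- \frac{1}{38}\right)} = \frac{6505}{- \frac{125}{3} - \frac{1}{114}} = \frac{6505}{- \frac{4751}{114}} = 6505 \left(- \frac{114}{4751}\right) = - \frac{741570}{4751}$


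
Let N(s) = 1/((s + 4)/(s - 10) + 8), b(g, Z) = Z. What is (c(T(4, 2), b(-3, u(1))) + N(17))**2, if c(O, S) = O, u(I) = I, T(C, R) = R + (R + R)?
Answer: 4489/121 ≈ 37.099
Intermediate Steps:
T(C, R) = 3*R (T(C, R) = R + 2*R = 3*R)
N(s) = 1/(8 + (4 + s)/(-10 + s)) (N(s) = 1/((4 + s)/(-10 + s) + 8) = 1/(8 + (4 + s)/(-10 + s)))
(c(T(4, 2), b(-3, u(1))) + N(17))**2 = (3*2 + (-10 + 17)/(-76 + 9*17))**2 = (6 + 7/(-76 + 153))**2 = (6 + 7/77)**2 = (6 + (1/77)*7)**2 = (6 + 1/11)**2 = (67/11)**2 = 4489/121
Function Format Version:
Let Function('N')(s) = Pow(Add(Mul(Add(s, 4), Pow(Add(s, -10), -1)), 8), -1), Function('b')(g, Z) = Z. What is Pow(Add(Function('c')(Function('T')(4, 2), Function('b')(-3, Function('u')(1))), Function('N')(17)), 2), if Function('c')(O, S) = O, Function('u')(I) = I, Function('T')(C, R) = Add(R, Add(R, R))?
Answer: Rational(4489, 121) ≈ 37.099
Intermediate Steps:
Function('T')(C, R) = Mul(3, R) (Function('T')(C, R) = Add(R, Mul(2, R)) = Mul(3, R))
Function('N')(s) = Pow(Add(8, Mul(Pow(Add(-10, s), -1), Add(4, s))), -1) (Function('N')(s) = Pow(Add(Mul(Add(4, s), Pow(Add(-10, s), -1)), 8), -1) = Pow(Add(Mul(Pow(Add(-10, s), -1), Add(4, s)), 8), -1) = Pow(Add(8, Mul(Pow(Add(-10, s), -1), Add(4, s))), -1))
Pow(Add(Function('c')(Function('T')(4, 2), Function('b')(-3, Function('u')(1))), Function('N')(17)), 2) = Pow(Add(Mul(3, 2), Mul(Pow(Add(-76, Mul(9, 17)), -1), Add(-10, 17))), 2) = Pow(Add(6, Mul(Pow(Add(-76, 153), -1), 7)), 2) = Pow(Add(6, Mul(Pow(77, -1), 7)), 2) = Pow(Add(6, Mul(Rational(1, 77), 7)), 2) = Pow(Add(6, Rational(1, 11)), 2) = Pow(Rational(67, 11), 2) = Rational(4489, 121)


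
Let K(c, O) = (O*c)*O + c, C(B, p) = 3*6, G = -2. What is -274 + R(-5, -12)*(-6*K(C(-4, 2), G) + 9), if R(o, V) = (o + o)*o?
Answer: -26824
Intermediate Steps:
R(o, V) = 2*o² (R(o, V) = (2*o)*o = 2*o²)
C(B, p) = 18
K(c, O) = c + c*O² (K(c, O) = c*O² + c = c + c*O²)
-274 + R(-5, -12)*(-6*K(C(-4, 2), G) + 9) = -274 + (2*(-5)²)*(-108*(1 + (-2)²) + 9) = -274 + (2*25)*(-108*(1 + 4) + 9) = -274 + 50*(-108*5 + 9) = -274 + 50*(-6*90 + 9) = -274 + 50*(-540 + 9) = -274 + 50*(-531) = -274 - 26550 = -26824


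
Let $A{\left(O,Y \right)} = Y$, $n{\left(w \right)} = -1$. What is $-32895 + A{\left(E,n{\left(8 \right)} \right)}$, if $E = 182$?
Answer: $-32896$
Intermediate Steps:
$-32895 + A{\left(E,n{\left(8 \right)} \right)} = -32895 - 1 = -32896$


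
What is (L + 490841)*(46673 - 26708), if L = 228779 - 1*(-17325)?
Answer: 14713106925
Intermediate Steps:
L = 246104 (L = 228779 + 17325 = 246104)
(L + 490841)*(46673 - 26708) = (246104 + 490841)*(46673 - 26708) = 736945*19965 = 14713106925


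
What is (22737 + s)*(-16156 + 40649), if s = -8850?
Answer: 340134291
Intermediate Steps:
(22737 + s)*(-16156 + 40649) = (22737 - 8850)*(-16156 + 40649) = 13887*24493 = 340134291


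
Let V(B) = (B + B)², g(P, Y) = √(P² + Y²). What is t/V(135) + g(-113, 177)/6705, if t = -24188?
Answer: -6047/18225 + √44098/6705 ≈ -0.30048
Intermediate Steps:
V(B) = 4*B² (V(B) = (2*B)² = 4*B²)
t/V(135) + g(-113, 177)/6705 = -24188/(4*135²) + √((-113)² + 177²)/6705 = -24188/(4*18225) + √(12769 + 31329)*(1/6705) = -24188/72900 + √44098*(1/6705) = -24188*1/72900 + √44098/6705 = -6047/18225 + √44098/6705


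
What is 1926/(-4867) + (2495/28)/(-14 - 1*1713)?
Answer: -670553/1499036 ≈ -0.44732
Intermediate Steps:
1926/(-4867) + (2495/28)/(-14 - 1*1713) = 1926*(-1/4867) + (2495*(1/28))/(-14 - 1713) = -1926/4867 + (2495/28)/(-1727) = -1926/4867 + (2495/28)*(-1/1727) = -1926/4867 - 2495/48356 = -670553/1499036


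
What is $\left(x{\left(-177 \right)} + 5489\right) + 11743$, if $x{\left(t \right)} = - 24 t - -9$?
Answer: $21489$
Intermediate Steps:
$x{\left(t \right)} = 9 - 24 t$ ($x{\left(t \right)} = - 24 t + 9 = 9 - 24 t$)
$\left(x{\left(-177 \right)} + 5489\right) + 11743 = \left(\left(9 - -4248\right) + 5489\right) + 11743 = \left(\left(9 + 4248\right) + 5489\right) + 11743 = \left(4257 + 5489\right) + 11743 = 9746 + 11743 = 21489$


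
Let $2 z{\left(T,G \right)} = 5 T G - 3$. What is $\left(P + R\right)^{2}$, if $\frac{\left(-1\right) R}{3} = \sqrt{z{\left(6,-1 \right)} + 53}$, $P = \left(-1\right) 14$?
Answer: $\frac{1049}{2} + 42 \sqrt{146} \approx 1032.0$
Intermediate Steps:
$z{\left(T,G \right)} = - \frac{3}{2} + \frac{5 G T}{2}$ ($z{\left(T,G \right)} = \frac{5 T G - 3}{2} = \frac{5 G T - 3}{2} = \frac{-3 + 5 G T}{2} = - \frac{3}{2} + \frac{5 G T}{2}$)
$P = -14$
$R = - \frac{3 \sqrt{146}}{2}$ ($R = - 3 \sqrt{\left(- \frac{3}{2} + \frac{5}{2} \left(-1\right) 6\right) + 53} = - 3 \sqrt{\left(- \frac{3}{2} - 15\right) + 53} = - 3 \sqrt{- \frac{33}{2} + 53} = - 3 \sqrt{\frac{73}{2}} = - 3 \frac{\sqrt{146}}{2} = - \frac{3 \sqrt{146}}{2} \approx -18.125$)
$\left(P + R\right)^{2} = \left(-14 - \frac{3 \sqrt{146}}{2}\right)^{2}$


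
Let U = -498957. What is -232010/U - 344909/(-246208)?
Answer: 229217477993/122847205056 ≈ 1.8659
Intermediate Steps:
-232010/U - 344909/(-246208) = -232010/(-498957) - 344909/(-246208) = -232010*(-1/498957) - 344909*(-1/246208) = 232010/498957 + 344909/246208 = 229217477993/122847205056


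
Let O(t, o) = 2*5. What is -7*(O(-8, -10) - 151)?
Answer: 987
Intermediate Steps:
O(t, o) = 10
-7*(O(-8, -10) - 151) = -7*(10 - 151) = -7*(-141) = 987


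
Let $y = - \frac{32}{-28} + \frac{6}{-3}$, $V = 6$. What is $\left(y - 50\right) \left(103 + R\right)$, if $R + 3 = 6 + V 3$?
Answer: $- \frac{44144}{7} \approx -6306.3$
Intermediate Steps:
$y = - \frac{6}{7}$ ($y = \left(-32\right) \left(- \frac{1}{28}\right) + 6 \left(- \frac{1}{3}\right) = \frac{8}{7} - 2 = - \frac{6}{7} \approx -0.85714$)
$R = 21$ ($R = -3 + \left(6 + 6 \cdot 3\right) = -3 + \left(6 + 18\right) = -3 + 24 = 21$)
$\left(y - 50\right) \left(103 + R\right) = \left(- \frac{6}{7} - 50\right) \left(103 + 21\right) = \left(- \frac{356}{7}\right) 124 = - \frac{44144}{7}$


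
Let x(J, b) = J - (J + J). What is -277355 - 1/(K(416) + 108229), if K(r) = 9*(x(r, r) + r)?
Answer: -30017854296/108229 ≈ -2.7736e+5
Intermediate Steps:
x(J, b) = -J (x(J, b) = J - 2*J = -J)
K(r) = 0 (K(r) = 9*(-r + r) = 9*0 = 0)
-277355 - 1/(K(416) + 108229) = -277355 - 1/(0 + 108229) = -277355 - 1/108229 = -30017854296/108229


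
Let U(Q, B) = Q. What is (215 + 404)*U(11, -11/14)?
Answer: 6809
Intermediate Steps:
(215 + 404)*U(11, -11/14) = (215 + 404)*11 = 619*11 = 6809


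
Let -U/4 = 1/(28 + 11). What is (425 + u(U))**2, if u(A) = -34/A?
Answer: 2289169/4 ≈ 5.7229e+5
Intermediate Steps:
U = -4/39 (U = -4/(28 + 11) = -4/39 ≈ -0.10256)
(425 + u(U))**2 = (425 - 34/(-4/39))**2 = (425 - 34*(-39/4))**2 = (425 + 663/2)**2 = (1513/2)**2 = 2289169/4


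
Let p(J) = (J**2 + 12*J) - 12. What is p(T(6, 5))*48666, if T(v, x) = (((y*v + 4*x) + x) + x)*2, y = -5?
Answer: -583992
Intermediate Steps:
T(v, x) = -10*v + 12*x (T(v, x) = (((-5*v + 4*x) + x) + x)*2 = ((-5*v + 5*x) + x)*2 = (-5*v + 6*x)*2 = -10*v + 12*x)
p(J) = -12 + J**2 + 12*J
p(T(6, 5))*48666 = (-12 + (-10*6 + 12*5)**2 + 12*(-10*6 + 12*5))*48666 = (-12 + (-60 + 60)**2 + 12*(-60 + 60))*48666 = (-12 + 0**2 + 12*0)*48666 = (-12 + 0 + 0)*48666 = -12*48666 = -583992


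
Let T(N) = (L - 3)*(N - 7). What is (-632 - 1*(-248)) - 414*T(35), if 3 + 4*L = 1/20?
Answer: 429411/10 ≈ 42941.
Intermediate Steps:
L = -59/80 (L = -¾ + (¼)/20 = -¾ + (¼)*(1/20) = -¾ + 1/80 = -59/80 ≈ -0.73750)
T(N) = 2093/80 - 299*N/80 (T(N) = (-59/80 - 3)*(N - 7) = -299*(-7 + N)/80 = 2093/80 - 299*N/80)
(-632 - 1*(-248)) - 414*T(35) = (-632 - 1*(-248)) - 414*(2093/80 - 299/80*35) = (-632 + 248) - 414*(2093/80 - 2093/16) = -384 - 414*(-2093/20) = -384 + 433251/10 = 429411/10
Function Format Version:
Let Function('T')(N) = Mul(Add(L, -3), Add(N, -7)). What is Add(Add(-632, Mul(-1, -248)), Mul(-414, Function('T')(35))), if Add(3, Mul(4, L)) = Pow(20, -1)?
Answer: Rational(429411, 10) ≈ 42941.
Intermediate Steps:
L = Rational(-59, 80) (L = Add(Rational(-3, 4), Mul(Rational(1, 4), Pow(20, -1))) = Add(Rational(-3, 4), Mul(Rational(1, 4), Rational(1, 20))) = Add(Rational(-3, 4), Rational(1, 80)) = Rational(-59, 80) ≈ -0.73750)
Function('T')(N) = Add(Rational(2093, 80), Mul(Rational(-299, 80), N)) (Function('T')(N) = Mul(Add(Rational(-59, 80), -3), Add(N, -7)) = Mul(Rational(-299, 80), Add(-7, N)) = Add(Rational(2093, 80), Mul(Rational(-299, 80), N)))
Add(Add(-632, Mul(-1, -248)), Mul(-414, Function('T')(35))) = Add(Add(-632, Mul(-1, -248)), Mul(-414, Add(Rational(2093, 80), Mul(Rational(-299, 80), 35)))) = Add(Add(-632, 248), Mul(-414, Add(Rational(2093, 80), Rational(-2093, 16)))) = Add(-384, Mul(-414, Rational(-2093, 20))) = Add(-384, Rational(433251, 10)) = Rational(429411, 10)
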